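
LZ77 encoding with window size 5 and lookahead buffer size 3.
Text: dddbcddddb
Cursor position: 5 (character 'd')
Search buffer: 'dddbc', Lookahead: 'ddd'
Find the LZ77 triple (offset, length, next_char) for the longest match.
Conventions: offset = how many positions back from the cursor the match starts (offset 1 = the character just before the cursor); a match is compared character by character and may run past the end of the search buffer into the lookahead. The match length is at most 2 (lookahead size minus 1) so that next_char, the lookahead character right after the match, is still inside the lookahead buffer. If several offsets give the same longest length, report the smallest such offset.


Try each offset into the search buffer:
  offset=1 (pos 4, char 'c'): match length 0
  offset=2 (pos 3, char 'b'): match length 0
  offset=3 (pos 2, char 'd'): match length 1
  offset=4 (pos 1, char 'd'): match length 2
  offset=5 (pos 0, char 'd'): match length 2
Longest match has length 2, found at offsets 4, 5; take the smallest, offset 4.
next_char = character at position 5 + 2 = 7 -> 'd'

Best match: offset=4, length=2 (matching 'dd' starting at position 1)
LZ77 triple: (4, 2, 'd')


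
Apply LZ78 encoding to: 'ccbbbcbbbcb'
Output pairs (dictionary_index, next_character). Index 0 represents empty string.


LZ78 encoding steps:
Dictionary: {0: ''}
Step 1: w='' (idx 0), next='c' -> output (0, 'c'), add 'c' as idx 1
Step 2: w='c' (idx 1), next='b' -> output (1, 'b'), add 'cb' as idx 2
Step 3: w='' (idx 0), next='b' -> output (0, 'b'), add 'b' as idx 3
Step 4: w='b' (idx 3), next='c' -> output (3, 'c'), add 'bc' as idx 4
Step 5: w='b' (idx 3), next='b' -> output (3, 'b'), add 'bb' as idx 5
Step 6: w='bc' (idx 4), next='b' -> output (4, 'b'), add 'bcb' as idx 6


Encoded: [(0, 'c'), (1, 'b'), (0, 'b'), (3, 'c'), (3, 'b'), (4, 'b')]


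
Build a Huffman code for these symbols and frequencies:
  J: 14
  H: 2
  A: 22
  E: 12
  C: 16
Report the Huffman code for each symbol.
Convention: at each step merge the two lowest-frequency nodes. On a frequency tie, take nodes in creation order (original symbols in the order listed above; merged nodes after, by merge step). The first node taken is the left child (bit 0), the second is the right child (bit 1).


Huffman tree construction:
Step 1: Merge H(2) + E(12) = 14
Step 2: Merge J(14) + (H+E)(14) = 28
Step 3: Merge C(16) + A(22) = 38
Step 4: Merge (J+(H+E))(28) + (C+A)(38) = 66
Read each symbol's code off the tree from the root (left child = 0, right child = 1).

Codes:
  J: 00 (length 2)
  H: 010 (length 3)
  A: 11 (length 2)
  E: 011 (length 3)
  C: 10 (length 2)
Average code length: 146/66 = 2.2121 bits/symbol


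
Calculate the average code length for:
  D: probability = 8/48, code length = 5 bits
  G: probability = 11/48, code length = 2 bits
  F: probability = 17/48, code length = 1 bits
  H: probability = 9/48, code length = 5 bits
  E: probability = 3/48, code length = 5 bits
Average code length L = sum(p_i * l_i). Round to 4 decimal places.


Weighted contributions p_i * l_i:
  D: (8/48) * 5 = 40/48
  G: (11/48) * 2 = 22/48
  F: (17/48) * 1 = 17/48
  H: (9/48) * 5 = 45/48
  E: (3/48) * 5 = 15/48
Sum = (40 + 22 + 17 + 45 + 15)/48 = 139/48

L = 139/48 = 2.8958 bits/symbol


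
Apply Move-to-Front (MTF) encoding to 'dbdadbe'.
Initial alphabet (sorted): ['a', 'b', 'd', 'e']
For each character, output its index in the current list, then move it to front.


MTF encoding:
'd': index 2 in ['a', 'b', 'd', 'e'] -> ['d', 'a', 'b', 'e']
'b': index 2 in ['d', 'a', 'b', 'e'] -> ['b', 'd', 'a', 'e']
'd': index 1 in ['b', 'd', 'a', 'e'] -> ['d', 'b', 'a', 'e']
'a': index 2 in ['d', 'b', 'a', 'e'] -> ['a', 'd', 'b', 'e']
'd': index 1 in ['a', 'd', 'b', 'e'] -> ['d', 'a', 'b', 'e']
'b': index 2 in ['d', 'a', 'b', 'e'] -> ['b', 'd', 'a', 'e']
'e': index 3 in ['b', 'd', 'a', 'e'] -> ['e', 'b', 'd', 'a']


Output: [2, 2, 1, 2, 1, 2, 3]


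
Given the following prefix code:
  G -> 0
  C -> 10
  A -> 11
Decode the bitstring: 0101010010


Decoding step by step:
Bits 0 -> G
Bits 10 -> C
Bits 10 -> C
Bits 10 -> C
Bits 0 -> G
Bits 10 -> C


Decoded message: GCCCGC


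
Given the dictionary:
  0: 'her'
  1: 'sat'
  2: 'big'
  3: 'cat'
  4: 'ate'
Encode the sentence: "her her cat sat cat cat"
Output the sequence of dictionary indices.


Look up each word in the dictionary:
  'her' -> 0
  'her' -> 0
  'cat' -> 3
  'sat' -> 1
  'cat' -> 3
  'cat' -> 3

Encoded: [0, 0, 3, 1, 3, 3]


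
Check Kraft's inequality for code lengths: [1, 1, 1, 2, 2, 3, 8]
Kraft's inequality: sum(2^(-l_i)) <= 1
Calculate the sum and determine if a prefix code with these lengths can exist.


Sum = 2^(-1) + 2^(-1) + 2^(-1) + 2^(-2) + 2^(-2) + 2^(-3) + 2^(-8)
    = 0.5 + 0.5 + 0.5 + 0.25 + 0.25 + 0.125 + 0.00390625
    = 545/256 = 2.12890625
Since 2.12890625 > 1, Kraft's inequality is NOT satisfied.
A prefix code with these lengths CANNOT exist.

Kraft sum = 2.12890625. Not satisfied.


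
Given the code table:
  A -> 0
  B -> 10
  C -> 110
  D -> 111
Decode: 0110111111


Decoding:
0 -> A
110 -> C
111 -> D
111 -> D


Result: ACDD


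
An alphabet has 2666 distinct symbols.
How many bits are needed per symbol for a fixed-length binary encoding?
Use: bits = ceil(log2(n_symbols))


log2(2666) = 11.3805
Bracket: 2^11 = 2048 < 2666 <= 2^12 = 4096
So ceil(log2(2666)) = 12

bits = ceil(log2(2666)) = ceil(11.3805) = 12 bits


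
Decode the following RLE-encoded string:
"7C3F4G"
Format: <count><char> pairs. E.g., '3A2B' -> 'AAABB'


Expanding each <count><char> pair:
  7C -> 'CCCCCCC'
  3F -> 'FFF'
  4G -> 'GGGG'

Decoded = CCCCCCCFFFGGGG


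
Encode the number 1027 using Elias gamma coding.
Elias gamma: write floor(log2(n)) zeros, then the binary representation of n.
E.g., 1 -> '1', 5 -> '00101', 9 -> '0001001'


num_bits = floor(log2(1027)) + 1 = 11
leading_zeros = num_bits - 1 = 10
binary(1027) = 10000000011

Elias gamma(1027) = '0000000000' + '10000000011' = 000000000010000000011 (21 bits)


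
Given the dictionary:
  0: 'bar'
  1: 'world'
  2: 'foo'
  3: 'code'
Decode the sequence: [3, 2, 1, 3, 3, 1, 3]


Look up each index in the dictionary:
  3 -> 'code'
  2 -> 'foo'
  1 -> 'world'
  3 -> 'code'
  3 -> 'code'
  1 -> 'world'
  3 -> 'code'

Decoded: "code foo world code code world code"


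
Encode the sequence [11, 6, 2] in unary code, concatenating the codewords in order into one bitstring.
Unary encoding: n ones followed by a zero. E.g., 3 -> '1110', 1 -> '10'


Encode each number as n ones followed by a terminating 0:
  11 -> 111111111110 (12 bits)
  6 -> 1111110 (7 bits)
  2 -> 110 (3 bits)
Total length = 12 + 7 + 3 = 22 bits.

Unary([11, 6, 2]) = 1111111111101111110110 (22 bits)


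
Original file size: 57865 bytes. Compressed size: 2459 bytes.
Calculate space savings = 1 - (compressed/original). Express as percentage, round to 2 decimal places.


ratio = compressed/original = 2459/57865 = 0.042495
savings = 1 - ratio = 1 - 0.042495 = 0.957505
as a percentage: 0.957505 * 100 = 95.75%

Space savings = 1 - 2459/57865 = 95.75%


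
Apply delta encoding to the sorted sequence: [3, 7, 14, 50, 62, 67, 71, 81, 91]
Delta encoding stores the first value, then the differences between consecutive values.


First value: 3
Deltas:
  7 - 3 = 4
  14 - 7 = 7
  50 - 14 = 36
  62 - 50 = 12
  67 - 62 = 5
  71 - 67 = 4
  81 - 71 = 10
  91 - 81 = 10


Delta encoded: [3, 4, 7, 36, 12, 5, 4, 10, 10]


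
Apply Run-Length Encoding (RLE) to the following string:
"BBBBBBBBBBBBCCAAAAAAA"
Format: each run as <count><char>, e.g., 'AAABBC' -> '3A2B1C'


Scanning runs left to right:
  i=0: run of 'B' x 12 -> '12B'
  i=12: run of 'C' x 2 -> '2C'
  i=14: run of 'A' x 7 -> '7A'

RLE = 12B2C7A


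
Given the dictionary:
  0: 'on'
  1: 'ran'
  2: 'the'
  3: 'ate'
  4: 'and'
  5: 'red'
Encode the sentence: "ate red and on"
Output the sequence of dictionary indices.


Look up each word in the dictionary:
  'ate' -> 3
  'red' -> 5
  'and' -> 4
  'on' -> 0

Encoded: [3, 5, 4, 0]


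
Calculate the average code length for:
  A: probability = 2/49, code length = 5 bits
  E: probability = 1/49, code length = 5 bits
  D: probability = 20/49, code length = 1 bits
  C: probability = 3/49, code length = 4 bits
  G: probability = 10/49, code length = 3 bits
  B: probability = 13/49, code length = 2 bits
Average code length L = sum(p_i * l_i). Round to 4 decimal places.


Weighted contributions p_i * l_i:
  A: (2/49) * 5 = 10/49
  E: (1/49) * 5 = 5/49
  D: (20/49) * 1 = 20/49
  C: (3/49) * 4 = 12/49
  G: (10/49) * 3 = 30/49
  B: (13/49) * 2 = 26/49
Sum = (10 + 5 + 20 + 12 + 30 + 26)/49 = 103/49

L = 103/49 = 2.1020 bits/symbol


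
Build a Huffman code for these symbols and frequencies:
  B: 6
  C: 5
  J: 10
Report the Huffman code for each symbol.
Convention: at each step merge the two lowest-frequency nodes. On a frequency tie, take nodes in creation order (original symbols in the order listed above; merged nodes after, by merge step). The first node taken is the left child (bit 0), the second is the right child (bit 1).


Huffman tree construction:
Step 1: Merge C(5) + B(6) = 11
Step 2: Merge J(10) + (C+B)(11) = 21
Read each symbol's code off the tree from the root (left child = 0, right child = 1).

Codes:
  B: 11 (length 2)
  C: 10 (length 2)
  J: 0 (length 1)
Average code length: 32/21 = 1.5238 bits/symbol


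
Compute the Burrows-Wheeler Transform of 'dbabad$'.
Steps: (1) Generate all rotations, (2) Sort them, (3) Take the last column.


Rotations (sorted):
  0: $dbabad -> last char: d
  1: abad$db -> last char: b
  2: ad$dbab -> last char: b
  3: babad$d -> last char: d
  4: bad$dba -> last char: a
  5: d$dbaba -> last char: a
  6: dbabad$ -> last char: $


BWT = dbbdaa$


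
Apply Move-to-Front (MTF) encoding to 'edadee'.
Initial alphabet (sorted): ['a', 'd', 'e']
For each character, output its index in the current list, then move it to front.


MTF encoding:
'e': index 2 in ['a', 'd', 'e'] -> ['e', 'a', 'd']
'd': index 2 in ['e', 'a', 'd'] -> ['d', 'e', 'a']
'a': index 2 in ['d', 'e', 'a'] -> ['a', 'd', 'e']
'd': index 1 in ['a', 'd', 'e'] -> ['d', 'a', 'e']
'e': index 2 in ['d', 'a', 'e'] -> ['e', 'd', 'a']
'e': index 0 in ['e', 'd', 'a'] -> ['e', 'd', 'a']


Output: [2, 2, 2, 1, 2, 0]


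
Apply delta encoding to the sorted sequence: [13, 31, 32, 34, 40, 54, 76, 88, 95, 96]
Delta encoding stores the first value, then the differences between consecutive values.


First value: 13
Deltas:
  31 - 13 = 18
  32 - 31 = 1
  34 - 32 = 2
  40 - 34 = 6
  54 - 40 = 14
  76 - 54 = 22
  88 - 76 = 12
  95 - 88 = 7
  96 - 95 = 1


Delta encoded: [13, 18, 1, 2, 6, 14, 22, 12, 7, 1]


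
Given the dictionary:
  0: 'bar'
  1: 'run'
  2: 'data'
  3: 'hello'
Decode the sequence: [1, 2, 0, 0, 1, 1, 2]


Look up each index in the dictionary:
  1 -> 'run'
  2 -> 'data'
  0 -> 'bar'
  0 -> 'bar'
  1 -> 'run'
  1 -> 'run'
  2 -> 'data'

Decoded: "run data bar bar run run data"


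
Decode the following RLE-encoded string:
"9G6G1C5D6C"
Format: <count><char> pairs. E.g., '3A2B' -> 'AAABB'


Expanding each <count><char> pair:
  9G -> 'GGGGGGGGG'
  6G -> 'GGGGGG'
  1C -> 'C'
  5D -> 'DDDDD'
  6C -> 'CCCCCC'

Decoded = GGGGGGGGGGGGGGGCDDDDDCCCCCC


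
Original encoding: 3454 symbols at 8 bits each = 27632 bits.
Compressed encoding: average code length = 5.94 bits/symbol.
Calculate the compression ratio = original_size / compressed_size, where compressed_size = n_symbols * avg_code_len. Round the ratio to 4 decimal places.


original_size = n_symbols * orig_bits = 3454 * 8 = 27632 bits
compressed_size = n_symbols * avg_code_len = 3454 * 5.94 = 20516.76 bits
ratio = original_size / compressed_size = 27632 / 20516.76 = 1.3468

Compression ratio = 1.3468


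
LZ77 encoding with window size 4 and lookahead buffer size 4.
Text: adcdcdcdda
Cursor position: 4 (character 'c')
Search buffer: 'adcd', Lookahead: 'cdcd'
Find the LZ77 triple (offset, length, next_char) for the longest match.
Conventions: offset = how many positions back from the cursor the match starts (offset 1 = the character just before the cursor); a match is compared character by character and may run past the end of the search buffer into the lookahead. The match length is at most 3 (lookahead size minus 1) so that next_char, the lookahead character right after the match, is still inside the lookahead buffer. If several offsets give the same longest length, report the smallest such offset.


Try each offset into the search buffer:
  offset=1 (pos 3, char 'd'): match length 0
  offset=2 (pos 2, char 'c'): match length 3
  offset=3 (pos 1, char 'd'): match length 0
  offset=4 (pos 0, char 'a'): match length 0
Longest match has length 3 at offset 2.
next_char = character at position 4 + 3 = 7 -> 'd'

Best match: offset=2, length=3 (matching 'cdc' starting at position 2)
LZ77 triple: (2, 3, 'd')


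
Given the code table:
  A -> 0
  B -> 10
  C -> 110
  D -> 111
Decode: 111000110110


Decoding:
111 -> D
0 -> A
0 -> A
0 -> A
110 -> C
110 -> C


Result: DAAACC


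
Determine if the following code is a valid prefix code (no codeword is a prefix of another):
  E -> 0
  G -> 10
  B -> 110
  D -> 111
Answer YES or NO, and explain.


Checking each pair (does one codeword prefix another?):
  E='0' vs G='10': no prefix
  E='0' vs B='110': no prefix
  E='0' vs D='111': no prefix
  G='10' vs E='0': no prefix
  G='10' vs B='110': no prefix
  G='10' vs D='111': no prefix
  B='110' vs E='0': no prefix
  B='110' vs G='10': no prefix
  B='110' vs D='111': no prefix
  D='111' vs E='0': no prefix
  D='111' vs G='10': no prefix
  D='111' vs B='110': no prefix
No violation found over all pairs.

YES -- this is a valid prefix code. No codeword is a prefix of any other codeword.


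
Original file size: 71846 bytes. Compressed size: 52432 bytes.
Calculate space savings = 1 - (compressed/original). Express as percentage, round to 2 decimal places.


ratio = compressed/original = 52432/71846 = 0.729783
savings = 1 - ratio = 1 - 0.729783 = 0.270217
as a percentage: 0.270217 * 100 = 27.02%

Space savings = 1 - 52432/71846 = 27.02%


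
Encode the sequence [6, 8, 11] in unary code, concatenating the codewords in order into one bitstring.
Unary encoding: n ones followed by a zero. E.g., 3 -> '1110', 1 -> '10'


Encode each number as n ones followed by a terminating 0:
  6 -> 1111110 (7 bits)
  8 -> 111111110 (9 bits)
  11 -> 111111111110 (12 bits)
Total length = 7 + 9 + 12 = 28 bits.

Unary([6, 8, 11]) = 1111110111111110111111111110 (28 bits)


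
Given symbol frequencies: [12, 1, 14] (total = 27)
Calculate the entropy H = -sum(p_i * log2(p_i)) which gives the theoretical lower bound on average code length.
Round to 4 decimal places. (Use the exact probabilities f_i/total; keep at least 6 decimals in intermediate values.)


Per-symbol terms -p_i * log2(p_i) with p_i = f_i/27:
  p = 12/27 = 0.444444: log2(p) = -1.169925, -p*log2(p) = 0.519967
  p = 1/27 = 0.037037: log2(p) = -4.754888, -p*log2(p) = 0.176107
  p = 14/27 = 0.518519: log2(p) = -0.947533, -p*log2(p) = 0.491313
H = 0.519967 + 0.176107 + 0.491313 = 1.187387

H = 1.1874 bits/symbol


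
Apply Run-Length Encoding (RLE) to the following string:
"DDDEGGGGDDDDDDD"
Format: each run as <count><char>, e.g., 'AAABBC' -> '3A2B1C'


Scanning runs left to right:
  i=0: run of 'D' x 3 -> '3D'
  i=3: run of 'E' x 1 -> '1E'
  i=4: run of 'G' x 4 -> '4G'
  i=8: run of 'D' x 7 -> '7D'

RLE = 3D1E4G7D


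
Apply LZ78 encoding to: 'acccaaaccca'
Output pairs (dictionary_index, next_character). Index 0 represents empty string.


LZ78 encoding steps:
Dictionary: {0: ''}
Step 1: w='' (idx 0), next='a' -> output (0, 'a'), add 'a' as idx 1
Step 2: w='' (idx 0), next='c' -> output (0, 'c'), add 'c' as idx 2
Step 3: w='c' (idx 2), next='c' -> output (2, 'c'), add 'cc' as idx 3
Step 4: w='a' (idx 1), next='a' -> output (1, 'a'), add 'aa' as idx 4
Step 5: w='a' (idx 1), next='c' -> output (1, 'c'), add 'ac' as idx 5
Step 6: w='cc' (idx 3), next='a' -> output (3, 'a'), add 'cca' as idx 6


Encoded: [(0, 'a'), (0, 'c'), (2, 'c'), (1, 'a'), (1, 'c'), (3, 'a')]


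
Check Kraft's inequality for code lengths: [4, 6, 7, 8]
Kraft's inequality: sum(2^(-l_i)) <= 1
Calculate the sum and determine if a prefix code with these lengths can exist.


Sum = 2^(-4) + 2^(-6) + 2^(-7) + 2^(-8)
    = 0.0625 + 0.015625 + 0.0078125 + 0.00390625
    = 23/256 = 0.08984375
Since 0.08984375 <= 1, Kraft's inequality IS satisfied.
A prefix code with these lengths CAN exist.

Kraft sum = 0.08984375. Satisfied.


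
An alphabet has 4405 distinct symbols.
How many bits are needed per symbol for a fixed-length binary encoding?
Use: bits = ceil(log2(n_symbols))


log2(4405) = 12.1049
Bracket: 2^12 = 4096 < 4405 <= 2^13 = 8192
So ceil(log2(4405)) = 13

bits = ceil(log2(4405)) = ceil(12.1049) = 13 bits


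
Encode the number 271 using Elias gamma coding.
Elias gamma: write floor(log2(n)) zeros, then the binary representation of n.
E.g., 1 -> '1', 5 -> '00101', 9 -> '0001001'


num_bits = floor(log2(271)) + 1 = 9
leading_zeros = num_bits - 1 = 8
binary(271) = 100001111

Elias gamma(271) = '00000000' + '100001111' = 00000000100001111 (17 bits)


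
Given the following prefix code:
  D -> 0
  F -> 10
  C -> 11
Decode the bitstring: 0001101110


Decoding step by step:
Bits 0 -> D
Bits 0 -> D
Bits 0 -> D
Bits 11 -> C
Bits 0 -> D
Bits 11 -> C
Bits 10 -> F


Decoded message: DDDCDCF


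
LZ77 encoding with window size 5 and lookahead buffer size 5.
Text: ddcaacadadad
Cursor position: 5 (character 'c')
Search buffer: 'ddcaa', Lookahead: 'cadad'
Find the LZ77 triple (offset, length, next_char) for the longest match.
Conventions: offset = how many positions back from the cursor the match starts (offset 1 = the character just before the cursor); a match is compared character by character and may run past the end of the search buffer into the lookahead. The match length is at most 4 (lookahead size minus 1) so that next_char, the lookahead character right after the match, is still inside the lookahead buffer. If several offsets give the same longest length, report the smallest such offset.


Try each offset into the search buffer:
  offset=1 (pos 4, char 'a'): match length 0
  offset=2 (pos 3, char 'a'): match length 0
  offset=3 (pos 2, char 'c'): match length 2
  offset=4 (pos 1, char 'd'): match length 0
  offset=5 (pos 0, char 'd'): match length 0
Longest match has length 2 at offset 3.
next_char = character at position 5 + 2 = 7 -> 'd'

Best match: offset=3, length=2 (matching 'ca' starting at position 2)
LZ77 triple: (3, 2, 'd')


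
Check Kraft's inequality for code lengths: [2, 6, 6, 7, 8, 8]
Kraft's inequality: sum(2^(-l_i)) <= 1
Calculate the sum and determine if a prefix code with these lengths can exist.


Sum = 2^(-2) + 2^(-6) + 2^(-6) + 2^(-7) + 2^(-8) + 2^(-8)
    = 0.25 + 0.015625 + 0.015625 + 0.0078125 + 0.00390625 + 0.00390625
    = 76/256 = 0.296875
Since 0.296875 <= 1, Kraft's inequality IS satisfied.
A prefix code with these lengths CAN exist.

Kraft sum = 0.296875. Satisfied.


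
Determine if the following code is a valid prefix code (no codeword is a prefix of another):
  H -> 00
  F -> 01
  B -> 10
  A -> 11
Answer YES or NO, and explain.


Checking each pair (does one codeword prefix another?):
  H='00' vs F='01': no prefix
  H='00' vs B='10': no prefix
  H='00' vs A='11': no prefix
  F='01' vs H='00': no prefix
  F='01' vs B='10': no prefix
  F='01' vs A='11': no prefix
  B='10' vs H='00': no prefix
  B='10' vs F='01': no prefix
  B='10' vs A='11': no prefix
  A='11' vs H='00': no prefix
  A='11' vs F='01': no prefix
  A='11' vs B='10': no prefix
No violation found over all pairs.

YES -- this is a valid prefix code. No codeword is a prefix of any other codeword.


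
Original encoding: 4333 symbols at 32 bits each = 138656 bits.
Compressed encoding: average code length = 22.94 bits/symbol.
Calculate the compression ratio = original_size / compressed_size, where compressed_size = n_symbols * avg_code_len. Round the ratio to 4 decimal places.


original_size = n_symbols * orig_bits = 4333 * 32 = 138656 bits
compressed_size = n_symbols * avg_code_len = 4333 * 22.94 = 99399.02 bits
ratio = original_size / compressed_size = 138656 / 99399.02 = 1.3949

Compression ratio = 1.3949


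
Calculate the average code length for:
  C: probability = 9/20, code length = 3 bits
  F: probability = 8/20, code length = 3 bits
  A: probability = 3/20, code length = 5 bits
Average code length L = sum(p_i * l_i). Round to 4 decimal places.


Weighted contributions p_i * l_i:
  C: (9/20) * 3 = 27/20
  F: (8/20) * 3 = 24/20
  A: (3/20) * 5 = 15/20
Sum = (27 + 24 + 15)/20 = 66/20

L = 66/20 = 3.3000 bits/symbol


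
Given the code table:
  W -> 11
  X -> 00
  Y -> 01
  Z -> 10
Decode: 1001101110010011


Decoding:
10 -> Z
01 -> Y
10 -> Z
11 -> W
10 -> Z
01 -> Y
00 -> X
11 -> W


Result: ZYZWZYXW


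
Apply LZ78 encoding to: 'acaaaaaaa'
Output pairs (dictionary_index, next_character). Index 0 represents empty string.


LZ78 encoding steps:
Dictionary: {0: ''}
Step 1: w='' (idx 0), next='a' -> output (0, 'a'), add 'a' as idx 1
Step 2: w='' (idx 0), next='c' -> output (0, 'c'), add 'c' as idx 2
Step 3: w='a' (idx 1), next='a' -> output (1, 'a'), add 'aa' as idx 3
Step 4: w='aa' (idx 3), next='a' -> output (3, 'a'), add 'aaa' as idx 4
Step 5: w='aa' (idx 3), end of input -> output (3, '')


Encoded: [(0, 'a'), (0, 'c'), (1, 'a'), (3, 'a'), (3, '')]


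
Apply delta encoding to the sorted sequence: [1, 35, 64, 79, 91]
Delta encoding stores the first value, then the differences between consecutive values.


First value: 1
Deltas:
  35 - 1 = 34
  64 - 35 = 29
  79 - 64 = 15
  91 - 79 = 12


Delta encoded: [1, 34, 29, 15, 12]


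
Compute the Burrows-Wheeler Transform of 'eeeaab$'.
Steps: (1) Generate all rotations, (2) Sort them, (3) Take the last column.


Rotations (sorted):
  0: $eeeaab -> last char: b
  1: aab$eee -> last char: e
  2: ab$eeea -> last char: a
  3: b$eeeaa -> last char: a
  4: eaab$ee -> last char: e
  5: eeaab$e -> last char: e
  6: eeeaab$ -> last char: $


BWT = beaaee$


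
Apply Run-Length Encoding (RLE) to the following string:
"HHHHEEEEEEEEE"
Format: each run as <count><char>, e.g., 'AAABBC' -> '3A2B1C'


Scanning runs left to right:
  i=0: run of 'H' x 4 -> '4H'
  i=4: run of 'E' x 9 -> '9E'

RLE = 4H9E


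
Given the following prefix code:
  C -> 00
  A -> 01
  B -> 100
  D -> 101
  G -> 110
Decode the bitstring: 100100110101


Decoding step by step:
Bits 100 -> B
Bits 100 -> B
Bits 110 -> G
Bits 101 -> D


Decoded message: BBGD


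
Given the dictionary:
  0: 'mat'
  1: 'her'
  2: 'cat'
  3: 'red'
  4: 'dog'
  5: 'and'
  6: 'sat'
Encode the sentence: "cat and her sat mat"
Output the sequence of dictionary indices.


Look up each word in the dictionary:
  'cat' -> 2
  'and' -> 5
  'her' -> 1
  'sat' -> 6
  'mat' -> 0

Encoded: [2, 5, 1, 6, 0]


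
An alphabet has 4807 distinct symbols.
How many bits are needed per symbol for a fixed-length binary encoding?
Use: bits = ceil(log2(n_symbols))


log2(4807) = 12.2309
Bracket: 2^12 = 4096 < 4807 <= 2^13 = 8192
So ceil(log2(4807)) = 13

bits = ceil(log2(4807)) = ceil(12.2309) = 13 bits


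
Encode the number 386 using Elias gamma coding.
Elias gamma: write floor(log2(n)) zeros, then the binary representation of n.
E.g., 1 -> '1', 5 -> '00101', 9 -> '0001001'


num_bits = floor(log2(386)) + 1 = 9
leading_zeros = num_bits - 1 = 8
binary(386) = 110000010

Elias gamma(386) = '00000000' + '110000010' = 00000000110000010 (17 bits)


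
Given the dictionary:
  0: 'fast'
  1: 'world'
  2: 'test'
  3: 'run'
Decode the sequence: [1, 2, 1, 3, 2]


Look up each index in the dictionary:
  1 -> 'world'
  2 -> 'test'
  1 -> 'world'
  3 -> 'run'
  2 -> 'test'

Decoded: "world test world run test"


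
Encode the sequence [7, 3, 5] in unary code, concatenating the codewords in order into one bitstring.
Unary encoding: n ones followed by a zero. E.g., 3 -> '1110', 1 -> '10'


Encode each number as n ones followed by a terminating 0:
  7 -> 11111110 (8 bits)
  3 -> 1110 (4 bits)
  5 -> 111110 (6 bits)
Total length = 8 + 4 + 6 = 18 bits.

Unary([7, 3, 5]) = 111111101110111110 (18 bits)


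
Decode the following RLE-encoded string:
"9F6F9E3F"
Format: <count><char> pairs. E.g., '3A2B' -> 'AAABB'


Expanding each <count><char> pair:
  9F -> 'FFFFFFFFF'
  6F -> 'FFFFFF'
  9E -> 'EEEEEEEEE'
  3F -> 'FFF'

Decoded = FFFFFFFFFFFFFFFEEEEEEEEEFFF


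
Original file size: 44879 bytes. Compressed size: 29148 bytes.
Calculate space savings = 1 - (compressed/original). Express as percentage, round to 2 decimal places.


ratio = compressed/original = 29148/44879 = 0.64948
savings = 1 - ratio = 1 - 0.64948 = 0.35052
as a percentage: 0.35052 * 100 = 35.05%

Space savings = 1 - 29148/44879 = 35.05%


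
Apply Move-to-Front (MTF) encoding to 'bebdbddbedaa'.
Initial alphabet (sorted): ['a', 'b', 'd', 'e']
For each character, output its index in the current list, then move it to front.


MTF encoding:
'b': index 1 in ['a', 'b', 'd', 'e'] -> ['b', 'a', 'd', 'e']
'e': index 3 in ['b', 'a', 'd', 'e'] -> ['e', 'b', 'a', 'd']
'b': index 1 in ['e', 'b', 'a', 'd'] -> ['b', 'e', 'a', 'd']
'd': index 3 in ['b', 'e', 'a', 'd'] -> ['d', 'b', 'e', 'a']
'b': index 1 in ['d', 'b', 'e', 'a'] -> ['b', 'd', 'e', 'a']
'd': index 1 in ['b', 'd', 'e', 'a'] -> ['d', 'b', 'e', 'a']
'd': index 0 in ['d', 'b', 'e', 'a'] -> ['d', 'b', 'e', 'a']
'b': index 1 in ['d', 'b', 'e', 'a'] -> ['b', 'd', 'e', 'a']
'e': index 2 in ['b', 'd', 'e', 'a'] -> ['e', 'b', 'd', 'a']
'd': index 2 in ['e', 'b', 'd', 'a'] -> ['d', 'e', 'b', 'a']
'a': index 3 in ['d', 'e', 'b', 'a'] -> ['a', 'd', 'e', 'b']
'a': index 0 in ['a', 'd', 'e', 'b'] -> ['a', 'd', 'e', 'b']


Output: [1, 3, 1, 3, 1, 1, 0, 1, 2, 2, 3, 0]


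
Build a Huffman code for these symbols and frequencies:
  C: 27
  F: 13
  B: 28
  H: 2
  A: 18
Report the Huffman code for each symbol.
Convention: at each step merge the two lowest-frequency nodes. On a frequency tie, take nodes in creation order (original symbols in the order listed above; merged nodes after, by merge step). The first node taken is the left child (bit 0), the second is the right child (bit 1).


Huffman tree construction:
Step 1: Merge H(2) + F(13) = 15
Step 2: Merge (H+F)(15) + A(18) = 33
Step 3: Merge C(27) + B(28) = 55
Step 4: Merge ((H+F)+A)(33) + (C+B)(55) = 88
Read each symbol's code off the tree from the root (left child = 0, right child = 1).

Codes:
  C: 10 (length 2)
  F: 001 (length 3)
  B: 11 (length 2)
  H: 000 (length 3)
  A: 01 (length 2)
Average code length: 191/88 = 2.1705 bits/symbol


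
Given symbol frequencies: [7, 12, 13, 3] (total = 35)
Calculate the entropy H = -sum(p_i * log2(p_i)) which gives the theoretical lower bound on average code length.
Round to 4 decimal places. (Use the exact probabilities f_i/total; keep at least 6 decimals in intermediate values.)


Per-symbol terms -p_i * log2(p_i) with p_i = f_i/35:
  p = 7/35 = 0.200000: log2(p) = -2.321928, -p*log2(p) = 0.464386
  p = 12/35 = 0.342857: log2(p) = -1.544321, -p*log2(p) = 0.529481
  p = 13/35 = 0.371429: log2(p) = -1.428843, -p*log2(p) = 0.530713
  p = 3/35 = 0.085714: log2(p) = -3.544321, -p*log2(p) = 0.303799
H = 0.464386 + 0.529481 + 0.530713 + 0.303799 = 1.828379

H = 1.8284 bits/symbol


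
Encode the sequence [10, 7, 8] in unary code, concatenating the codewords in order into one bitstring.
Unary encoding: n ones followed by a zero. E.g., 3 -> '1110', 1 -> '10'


Encode each number as n ones followed by a terminating 0:
  10 -> 11111111110 (11 bits)
  7 -> 11111110 (8 bits)
  8 -> 111111110 (9 bits)
Total length = 11 + 8 + 9 = 28 bits.

Unary([10, 7, 8]) = 1111111111011111110111111110 (28 bits)


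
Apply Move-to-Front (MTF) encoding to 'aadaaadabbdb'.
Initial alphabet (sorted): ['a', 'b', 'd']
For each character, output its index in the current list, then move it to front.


MTF encoding:
'a': index 0 in ['a', 'b', 'd'] -> ['a', 'b', 'd']
'a': index 0 in ['a', 'b', 'd'] -> ['a', 'b', 'd']
'd': index 2 in ['a', 'b', 'd'] -> ['d', 'a', 'b']
'a': index 1 in ['d', 'a', 'b'] -> ['a', 'd', 'b']
'a': index 0 in ['a', 'd', 'b'] -> ['a', 'd', 'b']
'a': index 0 in ['a', 'd', 'b'] -> ['a', 'd', 'b']
'd': index 1 in ['a', 'd', 'b'] -> ['d', 'a', 'b']
'a': index 1 in ['d', 'a', 'b'] -> ['a', 'd', 'b']
'b': index 2 in ['a', 'd', 'b'] -> ['b', 'a', 'd']
'b': index 0 in ['b', 'a', 'd'] -> ['b', 'a', 'd']
'd': index 2 in ['b', 'a', 'd'] -> ['d', 'b', 'a']
'b': index 1 in ['d', 'b', 'a'] -> ['b', 'd', 'a']


Output: [0, 0, 2, 1, 0, 0, 1, 1, 2, 0, 2, 1]


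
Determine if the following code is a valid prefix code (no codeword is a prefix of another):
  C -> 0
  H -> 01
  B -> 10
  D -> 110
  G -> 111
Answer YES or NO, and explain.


Checking each pair (does one codeword prefix another?):
  C='0' vs H='01': prefix -- VIOLATION

NO -- this is NOT a valid prefix code. C (0) is a prefix of H (01).


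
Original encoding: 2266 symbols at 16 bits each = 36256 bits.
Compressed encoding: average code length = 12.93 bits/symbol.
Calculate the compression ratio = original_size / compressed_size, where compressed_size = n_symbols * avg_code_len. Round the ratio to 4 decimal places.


original_size = n_symbols * orig_bits = 2266 * 16 = 36256 bits
compressed_size = n_symbols * avg_code_len = 2266 * 12.93 = 29299.38 bits
ratio = original_size / compressed_size = 36256 / 29299.38 = 1.2374

Compression ratio = 1.2374


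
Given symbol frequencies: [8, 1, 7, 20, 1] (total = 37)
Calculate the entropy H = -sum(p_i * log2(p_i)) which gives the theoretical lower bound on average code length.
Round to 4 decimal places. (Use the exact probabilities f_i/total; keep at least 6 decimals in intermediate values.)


Per-symbol terms -p_i * log2(p_i) with p_i = f_i/37:
  p = 8/37 = 0.216216: log2(p) = -2.209453, -p*log2(p) = 0.477720
  p = 1/37 = 0.027027: log2(p) = -5.209453, -p*log2(p) = 0.140796
  p = 7/37 = 0.189189: log2(p) = -2.402098, -p*log2(p) = 0.454451
  p = 20/37 = 0.540541: log2(p) = -0.887525, -p*log2(p) = 0.479743
  p = 1/37 = 0.027027: log2(p) = -5.209453, -p*log2(p) = 0.140796
H = 0.477720 + 0.140796 + 0.454451 + 0.479743 + 0.140796 = 1.693506

H = 1.6935 bits/symbol


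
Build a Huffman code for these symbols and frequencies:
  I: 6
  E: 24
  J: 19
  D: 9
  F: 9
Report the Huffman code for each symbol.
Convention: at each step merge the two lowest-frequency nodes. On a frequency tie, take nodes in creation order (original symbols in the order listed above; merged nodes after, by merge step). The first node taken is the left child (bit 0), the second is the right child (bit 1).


Huffman tree construction:
Step 1: Merge I(6) + D(9) = 15
Step 2: Merge F(9) + (I+D)(15) = 24
Step 3: Merge J(19) + E(24) = 43
Step 4: Merge (F+(I+D))(24) + (J+E)(43) = 67
Read each symbol's code off the tree from the root (left child = 0, right child = 1).

Codes:
  I: 010 (length 3)
  E: 11 (length 2)
  J: 10 (length 2)
  D: 011 (length 3)
  F: 00 (length 2)
Average code length: 149/67 = 2.2239 bits/symbol


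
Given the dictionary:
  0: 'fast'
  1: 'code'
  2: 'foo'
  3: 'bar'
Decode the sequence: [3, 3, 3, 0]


Look up each index in the dictionary:
  3 -> 'bar'
  3 -> 'bar'
  3 -> 'bar'
  0 -> 'fast'

Decoded: "bar bar bar fast"


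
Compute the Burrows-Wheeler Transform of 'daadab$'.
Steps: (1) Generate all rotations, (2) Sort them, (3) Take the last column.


Rotations (sorted):
  0: $daadab -> last char: b
  1: aadab$d -> last char: d
  2: ab$daad -> last char: d
  3: adab$da -> last char: a
  4: b$daada -> last char: a
  5: daadab$ -> last char: $
  6: dab$daa -> last char: a


BWT = bddaa$a


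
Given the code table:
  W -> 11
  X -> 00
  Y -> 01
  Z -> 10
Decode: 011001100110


Decoding:
01 -> Y
10 -> Z
01 -> Y
10 -> Z
01 -> Y
10 -> Z


Result: YZYZYZ


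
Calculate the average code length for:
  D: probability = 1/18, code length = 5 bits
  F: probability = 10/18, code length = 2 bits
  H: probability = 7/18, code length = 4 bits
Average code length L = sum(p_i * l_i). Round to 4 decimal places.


Weighted contributions p_i * l_i:
  D: (1/18) * 5 = 5/18
  F: (10/18) * 2 = 20/18
  H: (7/18) * 4 = 28/18
Sum = (5 + 20 + 28)/18 = 53/18

L = 53/18 = 2.9444 bits/symbol


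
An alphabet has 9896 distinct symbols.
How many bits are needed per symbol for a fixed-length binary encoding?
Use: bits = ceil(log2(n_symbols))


log2(9896) = 13.2726
Bracket: 2^13 = 8192 < 9896 <= 2^14 = 16384
So ceil(log2(9896)) = 14

bits = ceil(log2(9896)) = ceil(13.2726) = 14 bits


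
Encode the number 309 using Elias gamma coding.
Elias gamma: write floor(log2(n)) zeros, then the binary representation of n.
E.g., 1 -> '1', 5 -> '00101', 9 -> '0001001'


num_bits = floor(log2(309)) + 1 = 9
leading_zeros = num_bits - 1 = 8
binary(309) = 100110101

Elias gamma(309) = '00000000' + '100110101' = 00000000100110101 (17 bits)


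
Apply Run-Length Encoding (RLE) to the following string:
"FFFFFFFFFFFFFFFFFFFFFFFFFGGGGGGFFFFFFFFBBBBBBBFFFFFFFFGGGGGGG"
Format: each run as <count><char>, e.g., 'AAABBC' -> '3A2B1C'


Scanning runs left to right:
  i=0: run of 'F' x 25 -> '25F'
  i=25: run of 'G' x 6 -> '6G'
  i=31: run of 'F' x 8 -> '8F'
  i=39: run of 'B' x 7 -> '7B'
  i=46: run of 'F' x 8 -> '8F'
  i=54: run of 'G' x 7 -> '7G'

RLE = 25F6G8F7B8F7G


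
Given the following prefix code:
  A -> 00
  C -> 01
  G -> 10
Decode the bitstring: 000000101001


Decoding step by step:
Bits 00 -> A
Bits 00 -> A
Bits 00 -> A
Bits 10 -> G
Bits 10 -> G
Bits 01 -> C


Decoded message: AAAGGC


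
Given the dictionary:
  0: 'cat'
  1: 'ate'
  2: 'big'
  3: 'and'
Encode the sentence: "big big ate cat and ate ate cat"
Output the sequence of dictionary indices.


Look up each word in the dictionary:
  'big' -> 2
  'big' -> 2
  'ate' -> 1
  'cat' -> 0
  'and' -> 3
  'ate' -> 1
  'ate' -> 1
  'cat' -> 0

Encoded: [2, 2, 1, 0, 3, 1, 1, 0]


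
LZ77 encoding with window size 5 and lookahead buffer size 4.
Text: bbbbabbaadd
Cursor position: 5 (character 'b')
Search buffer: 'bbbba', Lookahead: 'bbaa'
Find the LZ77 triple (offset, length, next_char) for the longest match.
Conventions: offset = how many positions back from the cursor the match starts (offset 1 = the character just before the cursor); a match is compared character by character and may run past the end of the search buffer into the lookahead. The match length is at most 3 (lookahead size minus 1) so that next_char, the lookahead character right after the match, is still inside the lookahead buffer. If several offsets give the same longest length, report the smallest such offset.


Try each offset into the search buffer:
  offset=1 (pos 4, char 'a'): match length 0
  offset=2 (pos 3, char 'b'): match length 1
  offset=3 (pos 2, char 'b'): match length 3
  offset=4 (pos 1, char 'b'): match length 2
  offset=5 (pos 0, char 'b'): match length 2
Longest match has length 3 at offset 3.
next_char = character at position 5 + 3 = 8 -> 'a'

Best match: offset=3, length=3 (matching 'bba' starting at position 2)
LZ77 triple: (3, 3, 'a')


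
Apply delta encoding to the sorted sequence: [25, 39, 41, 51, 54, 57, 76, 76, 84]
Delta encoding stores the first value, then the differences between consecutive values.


First value: 25
Deltas:
  39 - 25 = 14
  41 - 39 = 2
  51 - 41 = 10
  54 - 51 = 3
  57 - 54 = 3
  76 - 57 = 19
  76 - 76 = 0
  84 - 76 = 8


Delta encoded: [25, 14, 2, 10, 3, 3, 19, 0, 8]


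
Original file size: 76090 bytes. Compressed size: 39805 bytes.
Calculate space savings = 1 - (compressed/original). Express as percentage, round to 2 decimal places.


ratio = compressed/original = 39805/76090 = 0.523131
savings = 1 - ratio = 1 - 0.523131 = 0.476869
as a percentage: 0.476869 * 100 = 47.69%

Space savings = 1 - 39805/76090 = 47.69%


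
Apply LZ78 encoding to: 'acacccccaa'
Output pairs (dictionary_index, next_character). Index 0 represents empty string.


LZ78 encoding steps:
Dictionary: {0: ''}
Step 1: w='' (idx 0), next='a' -> output (0, 'a'), add 'a' as idx 1
Step 2: w='' (idx 0), next='c' -> output (0, 'c'), add 'c' as idx 2
Step 3: w='a' (idx 1), next='c' -> output (1, 'c'), add 'ac' as idx 3
Step 4: w='c' (idx 2), next='c' -> output (2, 'c'), add 'cc' as idx 4
Step 5: w='cc' (idx 4), next='a' -> output (4, 'a'), add 'cca' as idx 5
Step 6: w='a' (idx 1), end of input -> output (1, '')


Encoded: [(0, 'a'), (0, 'c'), (1, 'c'), (2, 'c'), (4, 'a'), (1, '')]


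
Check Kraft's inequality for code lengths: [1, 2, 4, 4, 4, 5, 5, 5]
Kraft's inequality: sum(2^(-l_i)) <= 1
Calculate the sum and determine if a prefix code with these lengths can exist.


Sum = 2^(-1) + 2^(-2) + 2^(-4) + 2^(-4) + 2^(-4) + 2^(-5) + 2^(-5) + 2^(-5)
    = 0.5 + 0.25 + 0.0625 + 0.0625 + 0.0625 + 0.03125 + 0.03125 + 0.03125
    = 33/32 = 1.03125
Since 1.03125 > 1, Kraft's inequality is NOT satisfied.
A prefix code with these lengths CANNOT exist.

Kraft sum = 1.03125. Not satisfied.


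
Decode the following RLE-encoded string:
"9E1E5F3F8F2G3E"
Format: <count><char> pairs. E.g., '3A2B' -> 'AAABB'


Expanding each <count><char> pair:
  9E -> 'EEEEEEEEE'
  1E -> 'E'
  5F -> 'FFFFF'
  3F -> 'FFF'
  8F -> 'FFFFFFFF'
  2G -> 'GG'
  3E -> 'EEE'

Decoded = EEEEEEEEEEFFFFFFFFFFFFFFFFGGEEE


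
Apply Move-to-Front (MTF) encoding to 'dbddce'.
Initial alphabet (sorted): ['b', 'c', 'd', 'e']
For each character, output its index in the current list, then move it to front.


MTF encoding:
'd': index 2 in ['b', 'c', 'd', 'e'] -> ['d', 'b', 'c', 'e']
'b': index 1 in ['d', 'b', 'c', 'e'] -> ['b', 'd', 'c', 'e']
'd': index 1 in ['b', 'd', 'c', 'e'] -> ['d', 'b', 'c', 'e']
'd': index 0 in ['d', 'b', 'c', 'e'] -> ['d', 'b', 'c', 'e']
'c': index 2 in ['d', 'b', 'c', 'e'] -> ['c', 'd', 'b', 'e']
'e': index 3 in ['c', 'd', 'b', 'e'] -> ['e', 'c', 'd', 'b']


Output: [2, 1, 1, 0, 2, 3]


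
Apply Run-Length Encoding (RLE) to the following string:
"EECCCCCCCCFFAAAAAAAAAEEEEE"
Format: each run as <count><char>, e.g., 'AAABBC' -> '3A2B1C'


Scanning runs left to right:
  i=0: run of 'E' x 2 -> '2E'
  i=2: run of 'C' x 8 -> '8C'
  i=10: run of 'F' x 2 -> '2F'
  i=12: run of 'A' x 9 -> '9A'
  i=21: run of 'E' x 5 -> '5E'

RLE = 2E8C2F9A5E


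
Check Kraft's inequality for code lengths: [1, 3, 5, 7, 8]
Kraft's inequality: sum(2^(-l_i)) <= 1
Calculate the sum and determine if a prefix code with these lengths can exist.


Sum = 2^(-1) + 2^(-3) + 2^(-5) + 2^(-7) + 2^(-8)
    = 0.5 + 0.125 + 0.03125 + 0.0078125 + 0.00390625
    = 171/256 = 0.66796875
Since 0.66796875 <= 1, Kraft's inequality IS satisfied.
A prefix code with these lengths CAN exist.

Kraft sum = 0.66796875. Satisfied.


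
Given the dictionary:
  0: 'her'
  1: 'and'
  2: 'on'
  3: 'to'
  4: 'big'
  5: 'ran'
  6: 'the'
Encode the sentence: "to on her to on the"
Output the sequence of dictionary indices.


Look up each word in the dictionary:
  'to' -> 3
  'on' -> 2
  'her' -> 0
  'to' -> 3
  'on' -> 2
  'the' -> 6

Encoded: [3, 2, 0, 3, 2, 6]


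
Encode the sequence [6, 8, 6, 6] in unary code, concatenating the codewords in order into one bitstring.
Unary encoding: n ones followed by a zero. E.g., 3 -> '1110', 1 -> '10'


Encode each number as n ones followed by a terminating 0:
  6 -> 1111110 (7 bits)
  8 -> 111111110 (9 bits)
  6 -> 1111110 (7 bits)
  6 -> 1111110 (7 bits)
Total length = 7 + 9 + 7 + 7 = 30 bits.

Unary([6, 8, 6, 6]) = 111111011111111011111101111110 (30 bits)


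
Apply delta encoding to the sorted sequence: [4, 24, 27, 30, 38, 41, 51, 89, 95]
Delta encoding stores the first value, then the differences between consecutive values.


First value: 4
Deltas:
  24 - 4 = 20
  27 - 24 = 3
  30 - 27 = 3
  38 - 30 = 8
  41 - 38 = 3
  51 - 41 = 10
  89 - 51 = 38
  95 - 89 = 6


Delta encoded: [4, 20, 3, 3, 8, 3, 10, 38, 6]


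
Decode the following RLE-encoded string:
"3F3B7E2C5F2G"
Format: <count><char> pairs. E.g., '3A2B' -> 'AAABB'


Expanding each <count><char> pair:
  3F -> 'FFF'
  3B -> 'BBB'
  7E -> 'EEEEEEE'
  2C -> 'CC'
  5F -> 'FFFFF'
  2G -> 'GG'

Decoded = FFFBBBEEEEEEECCFFFFFGG
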